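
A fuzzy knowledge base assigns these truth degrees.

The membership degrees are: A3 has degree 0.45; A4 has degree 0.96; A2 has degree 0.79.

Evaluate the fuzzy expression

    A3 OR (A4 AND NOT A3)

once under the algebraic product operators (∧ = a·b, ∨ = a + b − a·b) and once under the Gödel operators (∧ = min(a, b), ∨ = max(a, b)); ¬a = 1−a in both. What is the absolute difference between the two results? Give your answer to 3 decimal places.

0.190

Under algebraic product:
  NOT A3 = 1 − 0.4500 = 0.5500
  A4 AND NOT A3 = a·b on (0.9600, 0.5500) = 0.5280
  A3 OR (A4 AND NOT A3) = a + b − a·b on (0.4500, 0.5280) = 0.7404
  → value = 0.7404
Under Gödel:
  NOT A3 = 1 − 0.45 = 0.55
  A4 AND NOT A3 = min(a, b) on (0.96, 0.55) = 0.55
  A3 OR (A4 AND NOT A3) = max(a, b) on (0.45, 0.55) = 0.55
  → value = 0.5500
|0.7404 − 0.5500| = 0.190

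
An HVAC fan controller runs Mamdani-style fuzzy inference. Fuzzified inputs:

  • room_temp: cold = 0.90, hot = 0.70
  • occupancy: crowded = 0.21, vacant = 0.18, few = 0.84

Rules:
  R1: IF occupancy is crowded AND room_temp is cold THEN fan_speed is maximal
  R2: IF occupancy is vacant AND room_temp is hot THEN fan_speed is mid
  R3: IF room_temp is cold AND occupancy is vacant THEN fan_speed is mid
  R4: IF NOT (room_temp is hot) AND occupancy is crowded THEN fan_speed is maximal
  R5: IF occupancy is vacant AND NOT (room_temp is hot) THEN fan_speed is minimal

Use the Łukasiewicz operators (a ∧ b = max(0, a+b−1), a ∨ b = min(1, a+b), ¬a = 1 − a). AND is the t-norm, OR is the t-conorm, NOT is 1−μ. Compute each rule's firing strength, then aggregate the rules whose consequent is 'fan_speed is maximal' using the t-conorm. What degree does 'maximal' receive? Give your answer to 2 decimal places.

R1: crowded=0.21, cold=0.90; AND[max(0, a+b−1)] → w = 0.11
R2: vacant=0.18, hot=0.70; AND[max(0, a+b−1)] → w = 0.00
R3: cold=0.90, vacant=0.18; AND[max(0, a+b−1)] → w = 0.08
R4: ¬hot=1−0.70=0.30, crowded=0.21; AND[max(0, a+b−1)] → w = 0.00
R5: vacant=0.18, ¬hot=1−0.70=0.30; AND[max(0, a+b−1)] → w = 0.00
Rules with consequent 'maximal': {R1, R4} → strengths 0.11, 0.00
Aggregate via t-conorm [min(1, a+b)]: 0.11

0.11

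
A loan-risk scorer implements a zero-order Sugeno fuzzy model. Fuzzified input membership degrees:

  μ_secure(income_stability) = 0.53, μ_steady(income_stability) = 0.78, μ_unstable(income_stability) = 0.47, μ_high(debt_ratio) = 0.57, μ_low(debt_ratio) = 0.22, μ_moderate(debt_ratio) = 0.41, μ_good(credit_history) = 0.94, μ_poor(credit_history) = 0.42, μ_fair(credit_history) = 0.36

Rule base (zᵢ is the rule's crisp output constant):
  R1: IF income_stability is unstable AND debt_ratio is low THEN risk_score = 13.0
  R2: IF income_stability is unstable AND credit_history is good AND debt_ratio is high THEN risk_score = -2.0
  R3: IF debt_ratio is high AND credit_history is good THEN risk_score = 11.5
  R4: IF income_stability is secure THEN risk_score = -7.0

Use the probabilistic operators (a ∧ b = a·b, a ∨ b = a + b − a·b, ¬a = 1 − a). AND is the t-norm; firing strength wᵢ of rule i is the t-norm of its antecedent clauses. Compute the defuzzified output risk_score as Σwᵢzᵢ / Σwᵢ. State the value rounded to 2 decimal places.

R1 (z=13.0): unstable=0.47, low=0.22; AND[a·b] → w = 0.1034
R2 (z=-2.0): unstable=0.47, good=0.94, high=0.57; AND[a·b] → w = 0.2518
R3 (z=11.5): high=0.57, good=0.94; AND[a·b] → w = 0.5358
R4 (z=-7.0): secure=0.53 → w = 0.5300
Weighted average = (0.1034·13.0 + 0.2518·-2.0 + 0.5358·11.5 + 0.5300·-7.0) / (0.1034 + 0.2518 + 0.5358 + 0.5300)
  = 3.2922 / 1.4210 = 2.32

2.32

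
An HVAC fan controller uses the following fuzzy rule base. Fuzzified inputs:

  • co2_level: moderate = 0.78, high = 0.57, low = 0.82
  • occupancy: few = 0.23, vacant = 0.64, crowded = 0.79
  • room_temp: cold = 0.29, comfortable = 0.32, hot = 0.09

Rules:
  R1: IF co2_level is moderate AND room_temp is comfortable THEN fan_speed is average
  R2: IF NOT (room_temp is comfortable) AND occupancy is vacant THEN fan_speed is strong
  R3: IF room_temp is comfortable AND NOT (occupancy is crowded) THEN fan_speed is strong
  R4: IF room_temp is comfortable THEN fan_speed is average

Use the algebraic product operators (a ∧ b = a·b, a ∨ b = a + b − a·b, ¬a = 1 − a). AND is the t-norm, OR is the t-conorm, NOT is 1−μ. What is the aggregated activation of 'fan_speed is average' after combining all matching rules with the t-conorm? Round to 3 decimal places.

0.490

R1: moderate=0.78, comfortable=0.32; AND[a·b] → w = 0.2496
R2: ¬comfortable=1−0.32=0.68, vacant=0.64; AND[a·b] → w = 0.4352
R3: comfortable=0.32, ¬crowded=1−0.79=0.21; AND[a·b] → w = 0.0672
R4: comfortable=0.32 → w = 0.3200
Rules with consequent 'average': {R1, R4} → strengths 0.2496, 0.3200
Aggregate via t-conorm [a + b − a·b]: 0.4897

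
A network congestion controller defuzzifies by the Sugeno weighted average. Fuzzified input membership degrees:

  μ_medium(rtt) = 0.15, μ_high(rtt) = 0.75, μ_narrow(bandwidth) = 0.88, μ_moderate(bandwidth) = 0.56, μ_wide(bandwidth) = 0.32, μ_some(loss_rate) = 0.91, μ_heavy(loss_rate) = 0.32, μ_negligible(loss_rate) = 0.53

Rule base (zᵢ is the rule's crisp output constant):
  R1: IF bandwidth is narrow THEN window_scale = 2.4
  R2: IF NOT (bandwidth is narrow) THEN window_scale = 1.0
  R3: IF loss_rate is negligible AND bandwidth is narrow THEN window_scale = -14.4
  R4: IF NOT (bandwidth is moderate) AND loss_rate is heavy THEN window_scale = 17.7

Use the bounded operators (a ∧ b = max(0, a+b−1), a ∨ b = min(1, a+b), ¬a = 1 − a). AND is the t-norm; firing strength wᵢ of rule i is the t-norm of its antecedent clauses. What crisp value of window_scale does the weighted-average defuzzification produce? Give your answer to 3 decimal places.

-2.604

R1 (z=2.4): narrow=0.88 → w = 0.88
R2 (z=1.0): ¬narrow=1−0.88=0.12 → w = 0.12
R3 (z=-14.4): negligible=0.53, narrow=0.88; AND[max(0, a+b−1)] → w = 0.41
R4 (z=17.7): ¬moderate=1−0.56=0.44, heavy=0.32; AND[max(0, a+b−1)] → w = 0.00
Weighted average = (0.88·2.4 + 0.12·1.0 + 0.41·-14.4 + 0.00·17.7) / (0.88 + 0.12 + 0.41 + 0.00)
  = -3.6720 / 1.4100 = -2.604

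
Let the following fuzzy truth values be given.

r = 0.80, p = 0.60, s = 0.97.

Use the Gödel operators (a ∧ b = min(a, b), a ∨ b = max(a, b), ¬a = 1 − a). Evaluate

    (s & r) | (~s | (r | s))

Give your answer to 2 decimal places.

0.97

s & r = min(a, b) on (0.97, 0.80) = 0.80
~s = 1 − 0.97 = 0.03
r | s = max(a, b) on (0.80, 0.97) = 0.97
~s | (r | s) = max(a, b) on (0.03, 0.97) = 0.97
(s & r) | (~s | (r | s)) = max(a, b) on (0.80, 0.97) = 0.97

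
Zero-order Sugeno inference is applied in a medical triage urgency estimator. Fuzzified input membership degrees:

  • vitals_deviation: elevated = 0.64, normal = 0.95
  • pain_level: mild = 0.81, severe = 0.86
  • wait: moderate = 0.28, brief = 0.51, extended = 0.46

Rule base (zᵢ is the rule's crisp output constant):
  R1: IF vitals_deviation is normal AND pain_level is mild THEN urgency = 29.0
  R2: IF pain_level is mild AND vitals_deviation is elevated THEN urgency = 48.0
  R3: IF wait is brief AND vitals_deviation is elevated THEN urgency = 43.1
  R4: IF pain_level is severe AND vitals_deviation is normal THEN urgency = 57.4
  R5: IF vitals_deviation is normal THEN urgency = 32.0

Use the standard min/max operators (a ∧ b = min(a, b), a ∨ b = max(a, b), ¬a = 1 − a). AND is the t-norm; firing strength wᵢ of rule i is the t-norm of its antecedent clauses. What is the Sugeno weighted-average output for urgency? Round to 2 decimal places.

R1 (z=29.0): normal=0.95, mild=0.81; AND[min(a, b)] → w = 0.81
R2 (z=48.0): mild=0.81, elevated=0.64; AND[min(a, b)] → w = 0.64
R3 (z=43.1): brief=0.51, elevated=0.64; AND[min(a, b)] → w = 0.51
R4 (z=57.4): severe=0.86, normal=0.95; AND[min(a, b)] → w = 0.86
R5 (z=32.0): normal=0.95 → w = 0.95
Weighted average = (0.81·29.0 + 0.64·48.0 + 0.51·43.1 + 0.86·57.4 + 0.95·32.0) / (0.81 + 0.64 + 0.51 + 0.86 + 0.95)
  = 155.9550 / 3.7700 = 41.37

41.37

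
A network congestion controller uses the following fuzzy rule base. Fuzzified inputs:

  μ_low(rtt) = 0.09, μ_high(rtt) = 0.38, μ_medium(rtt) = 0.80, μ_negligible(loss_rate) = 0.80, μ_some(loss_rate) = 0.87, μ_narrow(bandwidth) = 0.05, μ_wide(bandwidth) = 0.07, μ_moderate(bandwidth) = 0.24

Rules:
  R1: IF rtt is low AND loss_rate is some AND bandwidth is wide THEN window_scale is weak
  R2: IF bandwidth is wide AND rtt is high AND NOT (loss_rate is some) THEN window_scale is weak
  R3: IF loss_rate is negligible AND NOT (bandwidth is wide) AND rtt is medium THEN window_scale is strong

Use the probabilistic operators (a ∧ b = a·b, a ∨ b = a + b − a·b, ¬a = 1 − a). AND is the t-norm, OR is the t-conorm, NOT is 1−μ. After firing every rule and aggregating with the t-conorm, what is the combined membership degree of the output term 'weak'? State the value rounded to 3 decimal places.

0.009

R1: low=0.09, some=0.87, wide=0.07; AND[a·b] → w = 0.0055
R2: wide=0.07, high=0.38, ¬some=1−0.87=0.13; AND[a·b] → w = 0.0035
R3: negligible=0.80, ¬wide=1−0.07=0.93, medium=0.80; AND[a·b] → w = 0.5952
Rules with consequent 'weak': {R1, R2} → strengths 0.0055, 0.0035
Aggregate via t-conorm [a + b − a·b]: 0.0089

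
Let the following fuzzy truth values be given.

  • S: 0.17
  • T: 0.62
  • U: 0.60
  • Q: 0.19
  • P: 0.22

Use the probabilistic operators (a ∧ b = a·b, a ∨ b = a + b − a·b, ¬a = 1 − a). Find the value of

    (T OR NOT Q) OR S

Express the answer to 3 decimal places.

NOT Q = 1 − 0.1900 = 0.8100
T OR NOT Q = a + b − a·b on (0.6200, 0.8100) = 0.9278
(T OR NOT Q) OR S = a + b − a·b on (0.9278, 0.1700) = 0.9401

0.940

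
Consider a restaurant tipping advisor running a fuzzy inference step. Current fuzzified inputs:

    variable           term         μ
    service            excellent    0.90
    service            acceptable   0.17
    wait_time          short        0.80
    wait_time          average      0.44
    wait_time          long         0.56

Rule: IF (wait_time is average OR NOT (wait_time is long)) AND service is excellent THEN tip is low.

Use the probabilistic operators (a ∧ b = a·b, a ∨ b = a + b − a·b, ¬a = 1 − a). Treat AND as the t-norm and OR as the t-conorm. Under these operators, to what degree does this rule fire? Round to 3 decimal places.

0.618

firing strength: (average=0.44 OR ¬long=1−0.56=0.44) = 0.6864; AND[a·b] with excellent=0.90 → w = 0.6178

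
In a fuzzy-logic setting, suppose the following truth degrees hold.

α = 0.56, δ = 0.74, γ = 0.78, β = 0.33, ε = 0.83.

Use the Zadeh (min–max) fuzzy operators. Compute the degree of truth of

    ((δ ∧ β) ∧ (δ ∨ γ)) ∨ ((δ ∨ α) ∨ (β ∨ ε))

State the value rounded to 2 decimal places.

0.83

δ ∧ β = min(a, b) on (0.74, 0.33) = 0.33
δ ∨ γ = max(a, b) on (0.74, 0.78) = 0.78
(δ ∧ β) ∧ (δ ∨ γ) = min(a, b) on (0.33, 0.78) = 0.33
δ ∨ α = max(a, b) on (0.74, 0.56) = 0.74
β ∨ ε = max(a, b) on (0.33, 0.83) = 0.83
(δ ∨ α) ∨ (β ∨ ε) = max(a, b) on (0.74, 0.83) = 0.83
((δ ∧ β) ∧ (δ ∨ γ)) ∨ ((δ ∨ α) ∨ (β ∨ ε)) = max(a, b) on (0.33, 0.83) = 0.83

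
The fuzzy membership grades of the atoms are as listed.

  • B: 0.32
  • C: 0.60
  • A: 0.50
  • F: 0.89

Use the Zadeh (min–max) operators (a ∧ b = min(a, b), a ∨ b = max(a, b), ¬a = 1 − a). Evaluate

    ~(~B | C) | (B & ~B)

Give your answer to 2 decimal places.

~B = 1 − 0.32 = 0.68
~B | C = max(a, b) on (0.68, 0.60) = 0.68
~(~B | C) = 1 − 0.68 = 0.32
~B = 1 − 0.32 = 0.68
B & ~B = min(a, b) on (0.32, 0.68) = 0.32
~(~B | C) | (B & ~B) = max(a, b) on (0.32, 0.32) = 0.32

0.32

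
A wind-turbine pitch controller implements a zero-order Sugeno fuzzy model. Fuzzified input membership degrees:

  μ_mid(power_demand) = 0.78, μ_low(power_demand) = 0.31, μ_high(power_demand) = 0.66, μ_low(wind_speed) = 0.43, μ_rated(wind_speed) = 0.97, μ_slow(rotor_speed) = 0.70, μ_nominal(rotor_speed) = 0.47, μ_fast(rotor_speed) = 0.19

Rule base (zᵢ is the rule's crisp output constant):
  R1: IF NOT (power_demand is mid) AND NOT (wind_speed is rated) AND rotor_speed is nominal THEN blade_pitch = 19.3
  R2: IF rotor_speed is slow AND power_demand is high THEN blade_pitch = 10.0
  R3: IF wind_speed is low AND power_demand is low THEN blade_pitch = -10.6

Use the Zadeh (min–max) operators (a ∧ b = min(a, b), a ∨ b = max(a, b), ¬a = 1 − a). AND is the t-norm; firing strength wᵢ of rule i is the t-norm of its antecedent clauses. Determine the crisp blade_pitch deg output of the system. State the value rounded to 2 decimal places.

3.89

R1 (z=19.3): ¬mid=1−0.78=0.22, ¬rated=1−0.97=0.03, nominal=0.47; AND[min(a, b)] → w = 0.03
R2 (z=10.0): slow=0.70, high=0.66; AND[min(a, b)] → w = 0.66
R3 (z=-10.6): low=0.43, low=0.31; AND[min(a, b)] → w = 0.31
Weighted average = (0.03·19.3 + 0.66·10.0 + 0.31·-10.6) / (0.03 + 0.66 + 0.31)
  = 3.8930 / 1.0000 = 3.89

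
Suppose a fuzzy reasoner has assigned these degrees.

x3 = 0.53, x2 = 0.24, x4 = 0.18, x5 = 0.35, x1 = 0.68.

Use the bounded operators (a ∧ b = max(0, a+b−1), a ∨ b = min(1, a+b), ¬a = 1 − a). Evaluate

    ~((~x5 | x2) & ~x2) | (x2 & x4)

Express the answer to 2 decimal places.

~x5 = 1 − 0.35 = 0.65
~x5 | x2 = min(1, a+b) on (0.65, 0.24) = 0.89
~x2 = 1 − 0.24 = 0.76
(~x5 | x2) & ~x2 = max(0, a+b−1) on (0.89, 0.76) = 0.65
~((~x5 | x2) & ~x2) = 1 − 0.65 = 0.35
x2 & x4 = max(0, a+b−1) on (0.24, 0.18) = 0.00
~((~x5 | x2) & ~x2) | (x2 & x4) = min(1, a+b) on (0.35, 0.00) = 0.35

0.35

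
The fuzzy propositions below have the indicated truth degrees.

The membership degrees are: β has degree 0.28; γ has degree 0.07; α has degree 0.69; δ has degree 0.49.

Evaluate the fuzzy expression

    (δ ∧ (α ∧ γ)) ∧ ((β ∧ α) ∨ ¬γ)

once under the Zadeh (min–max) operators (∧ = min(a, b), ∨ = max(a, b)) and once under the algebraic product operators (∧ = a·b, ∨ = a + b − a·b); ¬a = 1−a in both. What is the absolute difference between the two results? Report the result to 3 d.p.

0.048

Under Zadeh (min–max):
  α ∧ γ = min(a, b) on (0.69, 0.07) = 0.07
  δ ∧ (α ∧ γ) = min(a, b) on (0.49, 0.07) = 0.07
  β ∧ α = min(a, b) on (0.28, 0.69) = 0.28
  ¬γ = 1 − 0.07 = 0.93
  (β ∧ α) ∨ ¬γ = max(a, b) on (0.28, 0.93) = 0.93
  (δ ∧ (α ∧ γ)) ∧ ((β ∧ α) ∨ ¬γ) = min(a, b) on (0.07, 0.93) = 0.07
  → value = 0.0700
Under algebraic product:
  α ∧ γ = a·b on (0.6900, 0.0700) = 0.0483
  δ ∧ (α ∧ γ) = a·b on (0.4900, 0.0483) = 0.0237
  β ∧ α = a·b on (0.2800, 0.6900) = 0.1932
  ¬γ = 1 − 0.0700 = 0.9300
  (β ∧ α) ∨ ¬γ = a + b − a·b on (0.1932, 0.9300) = 0.9435
  (δ ∧ (α ∧ γ)) ∧ ((β ∧ α) ∨ ¬γ) = a·b on (0.0237, 0.9435) = 0.0223
  → value = 0.0223
|0.0700 − 0.0223| = 0.048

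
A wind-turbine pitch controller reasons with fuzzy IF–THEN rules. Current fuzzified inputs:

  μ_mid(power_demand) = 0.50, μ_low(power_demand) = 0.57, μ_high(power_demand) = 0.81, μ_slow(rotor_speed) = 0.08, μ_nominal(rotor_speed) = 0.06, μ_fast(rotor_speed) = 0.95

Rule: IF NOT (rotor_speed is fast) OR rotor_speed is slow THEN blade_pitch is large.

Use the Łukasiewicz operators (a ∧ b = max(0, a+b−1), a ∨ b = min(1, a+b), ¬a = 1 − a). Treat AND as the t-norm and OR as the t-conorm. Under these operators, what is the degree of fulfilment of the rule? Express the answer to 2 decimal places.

0.13

firing strength: ¬fast=1−0.95=0.05, slow=0.08; OR[min(1, a+b)] → w = 0.13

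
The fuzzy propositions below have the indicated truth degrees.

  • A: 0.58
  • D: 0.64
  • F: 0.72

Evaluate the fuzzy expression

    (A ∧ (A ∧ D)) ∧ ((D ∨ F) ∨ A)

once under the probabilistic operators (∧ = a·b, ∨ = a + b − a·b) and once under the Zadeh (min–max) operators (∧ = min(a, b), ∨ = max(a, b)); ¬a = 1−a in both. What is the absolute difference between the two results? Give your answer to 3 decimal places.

0.374

Under probabilistic:
  A ∧ D = a·b on (0.5800, 0.6400) = 0.3712
  A ∧ (A ∧ D) = a·b on (0.5800, 0.3712) = 0.2153
  D ∨ F = a + b − a·b on (0.6400, 0.7200) = 0.8992
  (D ∨ F) ∨ A = a + b − a·b on (0.8992, 0.5800) = 0.9577
  (A ∧ (A ∧ D)) ∧ ((D ∨ F) ∨ A) = a·b on (0.2153, 0.9577) = 0.2062
  → value = 0.2062
Under Zadeh (min–max):
  A ∧ D = min(a, b) on (0.58, 0.64) = 0.58
  A ∧ (A ∧ D) = min(a, b) on (0.58, 0.58) = 0.58
  D ∨ F = max(a, b) on (0.64, 0.72) = 0.72
  (D ∨ F) ∨ A = max(a, b) on (0.72, 0.58) = 0.72
  (A ∧ (A ∧ D)) ∧ ((D ∨ F) ∨ A) = min(a, b) on (0.58, 0.72) = 0.58
  → value = 0.5800
|0.2062 − 0.5800| = 0.374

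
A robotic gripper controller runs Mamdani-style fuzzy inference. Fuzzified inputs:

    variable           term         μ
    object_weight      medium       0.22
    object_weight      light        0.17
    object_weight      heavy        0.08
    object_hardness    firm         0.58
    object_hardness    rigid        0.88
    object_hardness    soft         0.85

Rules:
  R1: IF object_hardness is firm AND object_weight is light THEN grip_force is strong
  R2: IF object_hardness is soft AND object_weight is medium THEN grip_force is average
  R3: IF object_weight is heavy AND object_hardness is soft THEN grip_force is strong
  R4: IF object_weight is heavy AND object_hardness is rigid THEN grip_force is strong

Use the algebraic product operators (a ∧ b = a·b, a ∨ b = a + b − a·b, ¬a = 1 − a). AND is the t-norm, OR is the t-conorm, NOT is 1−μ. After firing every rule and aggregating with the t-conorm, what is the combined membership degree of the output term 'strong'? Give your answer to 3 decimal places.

R1: firm=0.58, light=0.17; AND[a·b] → w = 0.0986
R2: soft=0.85, medium=0.22; AND[a·b] → w = 0.1870
R3: heavy=0.08, soft=0.85; AND[a·b] → w = 0.0680
R4: heavy=0.08, rigid=0.88; AND[a·b] → w = 0.0704
Rules with consequent 'strong': {R1, R3, R4} → strengths 0.0986, 0.0680, 0.0704
Aggregate via t-conorm [a + b − a·b]: 0.2190

0.219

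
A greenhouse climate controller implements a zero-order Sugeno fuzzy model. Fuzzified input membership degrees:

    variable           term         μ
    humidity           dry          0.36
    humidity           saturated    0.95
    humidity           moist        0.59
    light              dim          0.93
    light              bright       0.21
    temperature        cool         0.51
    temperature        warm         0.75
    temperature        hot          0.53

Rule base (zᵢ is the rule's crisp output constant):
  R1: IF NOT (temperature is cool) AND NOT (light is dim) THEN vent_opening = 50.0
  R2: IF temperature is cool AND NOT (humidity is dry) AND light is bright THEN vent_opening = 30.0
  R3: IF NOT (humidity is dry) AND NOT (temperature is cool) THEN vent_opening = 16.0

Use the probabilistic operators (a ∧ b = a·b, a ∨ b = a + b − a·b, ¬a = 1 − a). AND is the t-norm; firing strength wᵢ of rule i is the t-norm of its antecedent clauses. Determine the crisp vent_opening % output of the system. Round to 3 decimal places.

21.105

R1 (z=50.0): ¬cool=1−0.51=0.49, ¬dim=1−0.93=0.07; AND[a·b] → w = 0.0343
R2 (z=30.0): cool=0.51, ¬dry=1−0.36=0.64, bright=0.21; AND[a·b] → w = 0.0685
R3 (z=16.0): ¬dry=1−0.36=0.64, ¬cool=1−0.51=0.49; AND[a·b] → w = 0.3136
Weighted average = (0.0343·50.0 + 0.0685·30.0 + 0.3136·16.0) / (0.0343 + 0.0685 + 0.3136)
  = 8.7889 / 0.4164 = 21.105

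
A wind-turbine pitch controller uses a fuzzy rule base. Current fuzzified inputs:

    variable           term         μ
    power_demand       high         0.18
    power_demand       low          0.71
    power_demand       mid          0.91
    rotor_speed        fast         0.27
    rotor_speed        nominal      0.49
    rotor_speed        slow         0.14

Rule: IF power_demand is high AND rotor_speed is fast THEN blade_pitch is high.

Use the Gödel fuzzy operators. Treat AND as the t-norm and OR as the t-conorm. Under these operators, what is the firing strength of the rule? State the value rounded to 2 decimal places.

0.18

firing strength: high=0.18, fast=0.27; AND[min(a, b)] → w = 0.18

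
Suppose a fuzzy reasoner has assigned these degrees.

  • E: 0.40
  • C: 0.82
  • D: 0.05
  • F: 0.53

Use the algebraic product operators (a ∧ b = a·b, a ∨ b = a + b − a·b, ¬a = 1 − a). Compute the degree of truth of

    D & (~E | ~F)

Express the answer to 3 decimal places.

~E = 1 − 0.4000 = 0.6000
~F = 1 − 0.5300 = 0.4700
~E | ~F = a + b − a·b on (0.6000, 0.4700) = 0.7880
D & (~E | ~F) = a·b on (0.0500, 0.7880) = 0.0394

0.039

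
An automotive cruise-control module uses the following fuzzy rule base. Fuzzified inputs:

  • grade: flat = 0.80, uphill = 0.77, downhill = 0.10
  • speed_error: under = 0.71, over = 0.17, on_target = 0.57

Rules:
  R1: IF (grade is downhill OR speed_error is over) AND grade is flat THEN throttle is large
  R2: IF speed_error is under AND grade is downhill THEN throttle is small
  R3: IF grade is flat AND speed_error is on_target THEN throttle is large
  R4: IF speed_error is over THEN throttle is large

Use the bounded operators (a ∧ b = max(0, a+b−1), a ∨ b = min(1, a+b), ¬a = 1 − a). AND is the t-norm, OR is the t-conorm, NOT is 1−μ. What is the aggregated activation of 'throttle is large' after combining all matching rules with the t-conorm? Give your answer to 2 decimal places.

R1: (downhill=0.10 OR over=0.17) = 0.27; AND[max(0, a+b−1)] with flat=0.80 → w = 0.07
R2: under=0.71, downhill=0.10; AND[max(0, a+b−1)] → w = 0.00
R3: flat=0.80, on_target=0.57; AND[max(0, a+b−1)] → w = 0.37
R4: over=0.17 → w = 0.17
Rules with consequent 'large': {R1, R3, R4} → strengths 0.07, 0.37, 0.17
Aggregate via t-conorm [min(1, a+b)]: 0.61

0.61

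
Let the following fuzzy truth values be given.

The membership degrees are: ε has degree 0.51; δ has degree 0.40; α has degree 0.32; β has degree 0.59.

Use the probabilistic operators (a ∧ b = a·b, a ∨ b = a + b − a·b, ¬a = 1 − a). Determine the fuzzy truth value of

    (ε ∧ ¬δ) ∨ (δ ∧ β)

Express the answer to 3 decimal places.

¬δ = 1 − 0.4000 = 0.6000
ε ∧ ¬δ = a·b on (0.5100, 0.6000) = 0.3060
δ ∧ β = a·b on (0.4000, 0.5900) = 0.2360
(ε ∧ ¬δ) ∨ (δ ∧ β) = a + b − a·b on (0.3060, 0.2360) = 0.4698

0.470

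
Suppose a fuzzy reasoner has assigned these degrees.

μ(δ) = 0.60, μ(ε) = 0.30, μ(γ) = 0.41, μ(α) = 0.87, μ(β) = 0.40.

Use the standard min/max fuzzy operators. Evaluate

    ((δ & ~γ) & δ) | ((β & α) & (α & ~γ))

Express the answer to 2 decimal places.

~γ = 1 − 0.41 = 0.59
δ & ~γ = min(a, b) on (0.60, 0.59) = 0.59
(δ & ~γ) & δ = min(a, b) on (0.59, 0.60) = 0.59
β & α = min(a, b) on (0.40, 0.87) = 0.40
~γ = 1 − 0.41 = 0.59
α & ~γ = min(a, b) on (0.87, 0.59) = 0.59
(β & α) & (α & ~γ) = min(a, b) on (0.40, 0.59) = 0.40
((δ & ~γ) & δ) | ((β & α) & (α & ~γ)) = max(a, b) on (0.59, 0.40) = 0.59

0.59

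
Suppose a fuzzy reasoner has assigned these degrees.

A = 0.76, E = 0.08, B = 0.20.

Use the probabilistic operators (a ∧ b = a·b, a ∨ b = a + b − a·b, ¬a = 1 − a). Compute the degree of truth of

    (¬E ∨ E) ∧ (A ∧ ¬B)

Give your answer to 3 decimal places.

¬E = 1 − 0.0800 = 0.9200
¬E ∨ E = a + b − a·b on (0.9200, 0.0800) = 0.9264
¬B = 1 − 0.2000 = 0.8000
A ∧ ¬B = a·b on (0.7600, 0.8000) = 0.6080
(¬E ∨ E) ∧ (A ∧ ¬B) = a·b on (0.9264, 0.6080) = 0.5633

0.563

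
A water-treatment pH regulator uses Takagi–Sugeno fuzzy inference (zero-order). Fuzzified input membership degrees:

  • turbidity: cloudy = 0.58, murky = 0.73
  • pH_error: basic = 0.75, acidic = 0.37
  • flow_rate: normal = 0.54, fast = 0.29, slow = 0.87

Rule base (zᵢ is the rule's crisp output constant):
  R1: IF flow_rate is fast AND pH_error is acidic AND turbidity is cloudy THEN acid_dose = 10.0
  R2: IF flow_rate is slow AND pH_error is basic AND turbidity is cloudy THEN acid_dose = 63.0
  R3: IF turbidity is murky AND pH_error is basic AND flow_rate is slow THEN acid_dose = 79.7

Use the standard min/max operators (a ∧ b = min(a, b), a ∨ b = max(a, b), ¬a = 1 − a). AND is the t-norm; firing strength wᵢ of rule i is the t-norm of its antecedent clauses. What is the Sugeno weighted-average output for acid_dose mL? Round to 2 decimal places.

R1 (z=10.0): fast=0.29, acidic=0.37, cloudy=0.58; AND[min(a, b)] → w = 0.29
R2 (z=63.0): slow=0.87, basic=0.75, cloudy=0.58; AND[min(a, b)] → w = 0.58
R3 (z=79.7): murky=0.73, basic=0.75, slow=0.87; AND[min(a, b)] → w = 0.73
Weighted average = (0.29·10.0 + 0.58·63.0 + 0.73·79.7) / (0.29 + 0.58 + 0.73)
  = 97.6210 / 1.6000 = 61.01

61.01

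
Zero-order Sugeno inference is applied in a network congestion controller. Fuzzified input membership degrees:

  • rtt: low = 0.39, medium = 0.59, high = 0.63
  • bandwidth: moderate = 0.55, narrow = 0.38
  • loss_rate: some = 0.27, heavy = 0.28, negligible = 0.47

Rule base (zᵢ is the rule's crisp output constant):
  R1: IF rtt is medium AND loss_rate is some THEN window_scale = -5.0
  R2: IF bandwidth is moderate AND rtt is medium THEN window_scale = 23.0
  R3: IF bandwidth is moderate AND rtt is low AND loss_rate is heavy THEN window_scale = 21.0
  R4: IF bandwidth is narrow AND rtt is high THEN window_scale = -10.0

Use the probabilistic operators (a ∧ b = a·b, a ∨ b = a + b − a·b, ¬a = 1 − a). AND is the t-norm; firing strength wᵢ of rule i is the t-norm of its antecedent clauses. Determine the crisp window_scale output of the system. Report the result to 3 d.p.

R1 (z=-5.0): medium=0.59, some=0.27; AND[a·b] → w = 0.1593
R2 (z=23.0): moderate=0.55, medium=0.59; AND[a·b] → w = 0.3245
R3 (z=21.0): moderate=0.55, low=0.39, heavy=0.28; AND[a·b] → w = 0.0601
R4 (z=-10.0): narrow=0.38, high=0.63; AND[a·b] → w = 0.2394
Weighted average = (0.1593·-5.0 + 0.3245·23.0 + 0.0601·21.0 + 0.2394·-10.0) / (0.1593 + 0.3245 + 0.0601 + 0.2394)
  = 5.5343 / 0.7833 = 7.066

7.066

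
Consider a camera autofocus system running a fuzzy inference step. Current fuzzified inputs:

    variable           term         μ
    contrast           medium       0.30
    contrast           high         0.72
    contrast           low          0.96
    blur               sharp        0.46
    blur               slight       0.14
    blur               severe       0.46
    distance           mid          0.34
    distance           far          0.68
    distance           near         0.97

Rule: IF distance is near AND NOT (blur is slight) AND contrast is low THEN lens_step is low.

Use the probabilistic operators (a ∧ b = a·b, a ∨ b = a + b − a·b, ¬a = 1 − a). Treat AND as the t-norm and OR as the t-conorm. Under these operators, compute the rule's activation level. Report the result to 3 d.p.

firing strength: near=0.97, ¬slight=1−0.14=0.86, low=0.96; AND[a·b] → w = 0.8008

0.801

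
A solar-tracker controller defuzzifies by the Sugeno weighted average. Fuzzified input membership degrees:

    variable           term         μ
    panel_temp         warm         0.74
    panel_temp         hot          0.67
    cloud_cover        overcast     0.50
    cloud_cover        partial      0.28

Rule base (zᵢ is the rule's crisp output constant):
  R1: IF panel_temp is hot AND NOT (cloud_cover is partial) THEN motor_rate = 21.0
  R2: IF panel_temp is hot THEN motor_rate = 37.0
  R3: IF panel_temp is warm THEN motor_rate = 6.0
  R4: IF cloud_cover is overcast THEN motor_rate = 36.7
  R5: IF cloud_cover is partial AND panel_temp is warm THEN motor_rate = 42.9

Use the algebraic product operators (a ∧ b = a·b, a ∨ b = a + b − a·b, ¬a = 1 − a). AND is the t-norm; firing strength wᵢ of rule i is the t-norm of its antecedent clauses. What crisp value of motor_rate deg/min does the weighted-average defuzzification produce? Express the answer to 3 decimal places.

25.619

R1 (z=21.0): hot=0.67, ¬partial=1−0.28=0.72; AND[a·b] → w = 0.4824
R2 (z=37.0): hot=0.67 → w = 0.6700
R3 (z=6.0): warm=0.74 → w = 0.7400
R4 (z=36.7): overcast=0.50 → w = 0.5000
R5 (z=42.9): partial=0.28, warm=0.74; AND[a·b] → w = 0.2072
Weighted average = (0.4824·21.0 + 0.6700·37.0 + 0.7400·6.0 + 0.5000·36.7 + 0.2072·42.9) / (0.4824 + 0.6700 + 0.7400 + 0.5000 + 0.2072)
  = 66.5993 / 2.5996 = 25.619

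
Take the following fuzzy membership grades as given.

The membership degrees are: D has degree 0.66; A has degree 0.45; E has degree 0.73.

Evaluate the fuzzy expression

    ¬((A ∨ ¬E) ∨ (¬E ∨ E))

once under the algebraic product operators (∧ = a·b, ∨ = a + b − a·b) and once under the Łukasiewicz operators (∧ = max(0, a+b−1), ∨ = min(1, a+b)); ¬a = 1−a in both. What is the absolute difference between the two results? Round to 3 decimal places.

Under algebraic product:
  ¬E = 1 − 0.7300 = 0.2700
  A ∨ ¬E = a + b − a·b on (0.4500, 0.2700) = 0.5985
  ¬E = 1 − 0.7300 = 0.2700
  ¬E ∨ E = a + b − a·b on (0.2700, 0.7300) = 0.8029
  (A ∨ ¬E) ∨ (¬E ∨ E) = a + b − a·b on (0.5985, 0.8029) = 0.9209
  ¬((A ∨ ¬E) ∨ (¬E ∨ E)) = 1 − 0.9209 = 0.0791
  → value = 0.0791
Under Łukasiewicz:
  ¬E = 1 − 0.73 = 0.27
  A ∨ ¬E = min(1, a+b) on (0.45, 0.27) = 0.72
  ¬E = 1 − 0.73 = 0.27
  ¬E ∨ E = min(1, a+b) on (0.27, 0.73) = 1.00
  (A ∨ ¬E) ∨ (¬E ∨ E) = min(1, a+b) on (0.72, 1.00) = 1.00
  ¬((A ∨ ¬E) ∨ (¬E ∨ E)) = 1 − 1.00 = 0.00
  → value = 0.0000
|0.0791 − 0.0000| = 0.079

0.079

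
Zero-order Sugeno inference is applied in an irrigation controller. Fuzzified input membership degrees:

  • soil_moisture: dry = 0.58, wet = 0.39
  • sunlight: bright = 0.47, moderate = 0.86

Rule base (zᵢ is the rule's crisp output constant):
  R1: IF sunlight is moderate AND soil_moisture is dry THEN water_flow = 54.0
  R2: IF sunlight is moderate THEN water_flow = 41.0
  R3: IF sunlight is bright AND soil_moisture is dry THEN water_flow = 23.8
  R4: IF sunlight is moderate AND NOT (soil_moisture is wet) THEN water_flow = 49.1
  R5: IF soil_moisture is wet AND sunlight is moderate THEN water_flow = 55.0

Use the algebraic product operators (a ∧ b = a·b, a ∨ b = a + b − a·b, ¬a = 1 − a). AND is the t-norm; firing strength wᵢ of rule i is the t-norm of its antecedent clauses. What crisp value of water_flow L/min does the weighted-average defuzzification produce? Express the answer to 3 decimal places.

R1 (z=54.0): moderate=0.86, dry=0.58; AND[a·b] → w = 0.4988
R2 (z=41.0): moderate=0.86 → w = 0.8600
R3 (z=23.8): bright=0.47, dry=0.58; AND[a·b] → w = 0.2726
R4 (z=49.1): moderate=0.86, ¬wet=1−0.39=0.61; AND[a·b] → w = 0.5246
R5 (z=55.0): wet=0.39, moderate=0.86; AND[a·b] → w = 0.3354
Weighted average = (0.4988·54.0 + 0.8600·41.0 + 0.2726·23.8 + 0.5246·49.1 + 0.3354·55.0) / (0.4988 + 0.8600 + 0.2726 + 0.5246 + 0.3354)
  = 112.8879 / 2.4914 = 45.311

45.311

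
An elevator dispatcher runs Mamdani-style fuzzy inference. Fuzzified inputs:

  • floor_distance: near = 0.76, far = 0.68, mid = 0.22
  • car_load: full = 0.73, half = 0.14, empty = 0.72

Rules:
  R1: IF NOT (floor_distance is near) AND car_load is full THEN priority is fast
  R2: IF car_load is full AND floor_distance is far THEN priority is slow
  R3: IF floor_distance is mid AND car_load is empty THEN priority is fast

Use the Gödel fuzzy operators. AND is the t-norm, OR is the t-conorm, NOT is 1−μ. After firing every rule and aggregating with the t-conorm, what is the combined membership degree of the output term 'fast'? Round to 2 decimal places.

R1: ¬near=1−0.76=0.24, full=0.73; AND[min(a, b)] → w = 0.24
R2: full=0.73, far=0.68; AND[min(a, b)] → w = 0.68
R3: mid=0.22, empty=0.72; AND[min(a, b)] → w = 0.22
Rules with consequent 'fast': {R1, R3} → strengths 0.24, 0.22
Aggregate via t-conorm [max(a, b)]: 0.24

0.24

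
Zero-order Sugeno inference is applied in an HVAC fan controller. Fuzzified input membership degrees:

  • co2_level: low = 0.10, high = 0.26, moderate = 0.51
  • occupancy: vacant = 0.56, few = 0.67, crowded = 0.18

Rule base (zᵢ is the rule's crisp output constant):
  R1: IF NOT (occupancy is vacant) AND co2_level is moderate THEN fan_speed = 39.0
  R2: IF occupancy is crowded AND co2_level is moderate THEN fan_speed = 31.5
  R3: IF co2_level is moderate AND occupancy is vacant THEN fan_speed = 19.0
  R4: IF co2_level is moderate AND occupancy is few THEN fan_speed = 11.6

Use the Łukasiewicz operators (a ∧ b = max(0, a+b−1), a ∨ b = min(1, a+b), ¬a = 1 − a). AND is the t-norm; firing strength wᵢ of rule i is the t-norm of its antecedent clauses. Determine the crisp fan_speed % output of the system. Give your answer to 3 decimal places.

13.672

R1 (z=39.0): ¬vacant=1−0.56=0.44, moderate=0.51; AND[max(0, a+b−1)] → w = 0.00
R2 (z=31.5): crowded=0.18, moderate=0.51; AND[max(0, a+b−1)] → w = 0.00
R3 (z=19.0): moderate=0.51, vacant=0.56; AND[max(0, a+b−1)] → w = 0.07
R4 (z=11.6): moderate=0.51, few=0.67; AND[max(0, a+b−1)] → w = 0.18
Weighted average = (0.00·39.0 + 0.00·31.5 + 0.07·19.0 + 0.18·11.6) / (0.00 + 0.00 + 0.07 + 0.18)
  = 3.4180 / 0.2500 = 13.672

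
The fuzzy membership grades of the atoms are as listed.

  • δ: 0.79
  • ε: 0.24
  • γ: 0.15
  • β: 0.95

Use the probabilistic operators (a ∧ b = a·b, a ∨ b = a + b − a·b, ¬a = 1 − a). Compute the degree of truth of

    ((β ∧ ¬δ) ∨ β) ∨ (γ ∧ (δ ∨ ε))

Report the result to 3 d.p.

0.965

¬δ = 1 − 0.7900 = 0.2100
β ∧ ¬δ = a·b on (0.9500, 0.2100) = 0.1995
(β ∧ ¬δ) ∨ β = a + b − a·b on (0.1995, 0.9500) = 0.9600
δ ∨ ε = a + b − a·b on (0.7900, 0.2400) = 0.8404
γ ∧ (δ ∨ ε) = a·b on (0.1500, 0.8404) = 0.1261
((β ∧ ¬δ) ∨ β) ∨ (γ ∧ (δ ∨ ε)) = a + b − a·b on (0.9600, 0.1261) = 0.9650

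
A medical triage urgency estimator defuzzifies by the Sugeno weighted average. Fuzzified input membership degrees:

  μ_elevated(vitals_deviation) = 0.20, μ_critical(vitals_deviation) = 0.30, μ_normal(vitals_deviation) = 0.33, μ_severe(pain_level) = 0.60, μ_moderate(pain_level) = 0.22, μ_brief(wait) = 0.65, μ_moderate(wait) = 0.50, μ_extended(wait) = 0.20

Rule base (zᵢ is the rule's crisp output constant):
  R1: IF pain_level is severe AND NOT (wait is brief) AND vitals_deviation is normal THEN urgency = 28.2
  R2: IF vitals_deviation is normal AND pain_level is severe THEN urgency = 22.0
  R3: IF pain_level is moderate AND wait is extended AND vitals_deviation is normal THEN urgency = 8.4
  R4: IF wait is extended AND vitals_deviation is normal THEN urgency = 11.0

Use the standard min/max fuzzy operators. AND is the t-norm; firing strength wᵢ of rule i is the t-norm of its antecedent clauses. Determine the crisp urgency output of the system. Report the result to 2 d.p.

19.29

R1 (z=28.2): severe=0.60, ¬brief=1−0.65=0.35, normal=0.33; AND[min(a, b)] → w = 0.33
R2 (z=22.0): normal=0.33, severe=0.60; AND[min(a, b)] → w = 0.33
R3 (z=8.4): moderate=0.22, extended=0.20, normal=0.33; AND[min(a, b)] → w = 0.20
R4 (z=11.0): extended=0.20, normal=0.33; AND[min(a, b)] → w = 0.20
Weighted average = (0.33·28.2 + 0.33·22.0 + 0.20·8.4 + 0.20·11.0) / (0.33 + 0.33 + 0.20 + 0.20)
  = 20.4460 / 1.0600 = 19.29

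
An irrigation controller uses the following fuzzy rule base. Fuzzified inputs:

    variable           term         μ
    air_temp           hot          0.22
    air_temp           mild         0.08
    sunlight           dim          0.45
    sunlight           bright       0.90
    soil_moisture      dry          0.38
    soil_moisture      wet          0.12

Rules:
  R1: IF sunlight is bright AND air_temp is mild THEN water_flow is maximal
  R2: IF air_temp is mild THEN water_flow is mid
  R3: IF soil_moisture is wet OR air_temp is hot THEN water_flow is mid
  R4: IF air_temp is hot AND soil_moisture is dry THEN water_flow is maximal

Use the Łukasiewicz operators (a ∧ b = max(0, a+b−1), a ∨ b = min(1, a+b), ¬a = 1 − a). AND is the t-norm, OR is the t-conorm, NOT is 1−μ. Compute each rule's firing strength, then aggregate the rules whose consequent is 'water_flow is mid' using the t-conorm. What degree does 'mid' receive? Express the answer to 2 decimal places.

R1: bright=0.90, mild=0.08; AND[max(0, a+b−1)] → w = 0.00
R2: mild=0.08 → w = 0.08
R3: wet=0.12, hot=0.22; OR[min(1, a+b)] → w = 0.34
R4: hot=0.22, dry=0.38; AND[max(0, a+b−1)] → w = 0.00
Rules with consequent 'mid': {R2, R3} → strengths 0.08, 0.34
Aggregate via t-conorm [min(1, a+b)]: 0.42

0.42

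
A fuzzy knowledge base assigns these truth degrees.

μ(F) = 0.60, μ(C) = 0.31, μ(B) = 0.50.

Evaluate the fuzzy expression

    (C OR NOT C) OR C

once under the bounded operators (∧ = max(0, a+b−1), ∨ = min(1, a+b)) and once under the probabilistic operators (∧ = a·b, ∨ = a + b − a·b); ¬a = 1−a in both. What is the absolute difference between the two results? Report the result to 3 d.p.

0.148

Under bounded:
  NOT C = 1 − 0.31 = 0.69
  C OR NOT C = min(1, a+b) on (0.31, 0.69) = 1.00
  (C OR NOT C) OR C = min(1, a+b) on (1.00, 0.31) = 1.00
  → value = 1.0000
Under probabilistic:
  NOT C = 1 − 0.3100 = 0.6900
  C OR NOT C = a + b − a·b on (0.3100, 0.6900) = 0.7861
  (C OR NOT C) OR C = a + b − a·b on (0.7861, 0.3100) = 0.8524
  → value = 0.8524
|1.0000 − 0.8524| = 0.148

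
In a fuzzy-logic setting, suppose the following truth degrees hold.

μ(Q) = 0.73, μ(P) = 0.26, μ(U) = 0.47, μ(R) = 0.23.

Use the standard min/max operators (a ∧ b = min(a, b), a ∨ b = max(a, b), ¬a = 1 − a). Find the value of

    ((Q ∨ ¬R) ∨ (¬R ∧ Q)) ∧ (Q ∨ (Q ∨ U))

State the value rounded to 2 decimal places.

¬R = 1 − 0.23 = 0.77
Q ∨ ¬R = max(a, b) on (0.73, 0.77) = 0.77
¬R = 1 − 0.23 = 0.77
¬R ∧ Q = min(a, b) on (0.77, 0.73) = 0.73
(Q ∨ ¬R) ∨ (¬R ∧ Q) = max(a, b) on (0.77, 0.73) = 0.77
Q ∨ U = max(a, b) on (0.73, 0.47) = 0.73
Q ∨ (Q ∨ U) = max(a, b) on (0.73, 0.73) = 0.73
((Q ∨ ¬R) ∨ (¬R ∧ Q)) ∧ (Q ∨ (Q ∨ U)) = min(a, b) on (0.77, 0.73) = 0.73

0.73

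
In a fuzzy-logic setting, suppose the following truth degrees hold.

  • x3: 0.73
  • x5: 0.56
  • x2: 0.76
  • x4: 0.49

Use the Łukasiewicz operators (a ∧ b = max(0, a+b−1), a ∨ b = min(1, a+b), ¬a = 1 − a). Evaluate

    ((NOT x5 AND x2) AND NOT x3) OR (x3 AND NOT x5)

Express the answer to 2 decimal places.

0.17

NOT x5 = 1 − 0.56 = 0.44
NOT x5 AND x2 = max(0, a+b−1) on (0.44, 0.76) = 0.20
NOT x3 = 1 − 0.73 = 0.27
(NOT x5 AND x2) AND NOT x3 = max(0, a+b−1) on (0.20, 0.27) = 0.00
NOT x5 = 1 − 0.56 = 0.44
x3 AND NOT x5 = max(0, a+b−1) on (0.73, 0.44) = 0.17
((NOT x5 AND x2) AND NOT x3) OR (x3 AND NOT x5) = min(1, a+b) on (0.00, 0.17) = 0.17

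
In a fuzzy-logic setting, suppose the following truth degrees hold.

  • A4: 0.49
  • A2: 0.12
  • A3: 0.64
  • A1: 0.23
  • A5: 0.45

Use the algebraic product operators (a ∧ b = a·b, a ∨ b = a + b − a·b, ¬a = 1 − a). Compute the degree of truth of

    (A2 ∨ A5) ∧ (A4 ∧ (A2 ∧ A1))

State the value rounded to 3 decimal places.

A2 ∨ A5 = a + b − a·b on (0.1200, 0.4500) = 0.5160
A2 ∧ A1 = a·b on (0.1200, 0.2300) = 0.0276
A4 ∧ (A2 ∧ A1) = a·b on (0.4900, 0.0276) = 0.0135
(A2 ∨ A5) ∧ (A4 ∧ (A2 ∧ A1)) = a·b on (0.5160, 0.0135) = 0.0070

0.007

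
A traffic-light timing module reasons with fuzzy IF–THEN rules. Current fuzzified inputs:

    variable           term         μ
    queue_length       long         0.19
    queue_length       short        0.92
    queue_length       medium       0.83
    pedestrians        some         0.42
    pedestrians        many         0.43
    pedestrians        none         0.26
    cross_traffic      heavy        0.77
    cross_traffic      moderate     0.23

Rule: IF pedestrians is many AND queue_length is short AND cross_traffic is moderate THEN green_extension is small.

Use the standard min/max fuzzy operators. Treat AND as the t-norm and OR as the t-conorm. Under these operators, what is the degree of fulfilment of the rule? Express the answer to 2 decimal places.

firing strength: many=0.43, short=0.92, moderate=0.23; AND[min(a, b)] → w = 0.23

0.23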